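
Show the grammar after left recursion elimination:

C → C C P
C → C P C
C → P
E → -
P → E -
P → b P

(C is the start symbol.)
C is directly left-recursive. The standard transformation for
  A → A α₁ | ... | A α_m | β₁ | ... | β_n
is
  A  → β₁ A' | ... | β_n A'
  A' → α₁ A' | ... | α_m A' | ε

C → P becomes C → P C'
C → C C P becomes C' → C P C'
C → C P C becomes C' → P C C'
Add C' → ε

Productions for other non-terminals are unchanged:
  E → -
  P → E -
  P → b P

Resulting grammar:
C → P C'
C' → C P C'
C' → P C C'
C' → ε
E → -
P → E -
P → b P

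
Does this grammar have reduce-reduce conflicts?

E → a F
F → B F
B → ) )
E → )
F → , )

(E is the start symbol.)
A reduce-reduce conflict occurs when an LR(0) state has two complete items [A → α .] and [B → β .] — both call for a reduction, and with no lookahead the parser cannot choose between them.

Augment with E' → E and build the canonical LR(0) collection (I0 = CLOSURE({[E' → . E]}), then GOTO on every symbol after a dot until no new states appear). It has 11 states:
  I0: { [E → . )], [E → . a F], [E' → . E] }  — shift
  I1: { [E → ) .] }  — reduce
  I2: { [E' → E .] }  — accept
  I3: { [B → . ) )], [E → a . F], [F → . , )], [F → . B F] }  — shift
  I4: { [B → ) . )] }  — shift
  I5: { [F → , . )] }  — shift
  I6: { [B → . ) )], [F → . , )], [F → . B F], [F → B . F] }  — shift
  I7: { [E → a F .] }  — reduce
  I8: { [F → B F .] }  — reduce
  I9: { [F → , ) .] }  — reduce
  I10: { [B → ) ) .] }  — reduce

No state contains more than one complete item.

Answer: No reduce-reduce conflicts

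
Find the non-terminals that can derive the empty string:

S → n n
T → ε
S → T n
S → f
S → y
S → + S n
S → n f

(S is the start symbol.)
ε-productions: T → ε
So T is immediately nullable.
No further non-terminal can be added: every production for the remaining non-terminals contains a terminal or a non-nullable non-terminal.
Nullable = { 'T' }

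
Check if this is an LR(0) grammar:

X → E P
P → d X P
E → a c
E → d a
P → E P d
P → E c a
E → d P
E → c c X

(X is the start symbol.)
Augment with X' → X and build the canonical LR(0) collection (I0 = CLOSURE({[X' → . X]}), then GOTO on every symbol after a dot until no new states appear). It has 22 states:
  I0: { [E → . a c], [E → . c c X], [E → . d P], [E → . d a], [X → . E P], [X' → . X] }  — shift
  I1: { [E → . a c], [E → . c c X], [E → . d P], [E → . d a], [P → . E P d], [P → . E c a], [P → . d X P], [X → E . P] }  — shift
  I2: { [X' → X .] }  — accept
  I3: { [E → a . c] }  — shift
  I4: { [E → c . c X] }  — shift
  I5: { [E → . a c], [E → . c c X], [E → . d P], [E → . d a], [E → d . P], [E → d . a], [P → . E P d], [P → . E c a], [P → . d X P] }  — shift
  I6: { [E → . a c], [E → . c c X], [E → . d P], [E → . d a], [P → . E P d], [P → . E c a], [P → . d X P], [P → E . P d], [P → E . c a] }  — shift
  I7: { [E → d P .] }  — reduce
  I8: { [E → a . c], [E → d a .] }  — shift, reduce
  I9: { [E → . a c], [E → . c c X], [E → . d P], [E → . d a], [E → d . P], [E → d . a], [P → . E P d], [P → . E c a], [P → . d X P], [P → d . X P], [X → . E P] }  — shift
  I10: { [E → . a c], [E → . c c X], [E → . d P], [E → . d a], [P → . E P d], [P → . E c a], [P → . d X P], [P → E . P d], [P → E . c a], [X → E . P] }  — shift
  I11: { [E → . a c], [E → . c c X], [E → . d P], [E → . d a], [P → . E P d], [P → . E c a], [P → . d X P], [P → d X . P] }  — shift
  I12: { [P → d X P .] }  — reduce
  I13: { [P → E P . d], [X → E P .] }  — shift, reduce
  I14: { [E → c . c X], [P → E c . a] }  — shift
  I15: { [P → E c a .] }  — reduce
  I16: { [E → . a c], [E → . c c X], [E → . d P], [E → . d a], [E → c c . X], [X → . E P] }  — shift
  I17: { [E → c c X .] }  — reduce
  I18: { [P → E P d .] }  — reduce
  I19: { [E → a c .] }  — reduce
  I20: { [P → E P . d] }  — shift
  I21: { [X → E P .] }  — reduce

Conflict in state I8:
  Shift-reduce conflict between [E → d a .] and [E → a . c]
So the grammar is NOT LR(0).

Answer: No. Shift-reduce conflict between [E → d a .] and [E → a . c]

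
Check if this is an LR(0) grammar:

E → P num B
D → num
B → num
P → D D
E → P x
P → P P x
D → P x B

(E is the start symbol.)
Augment with E' → E and build the canonical LR(0) collection (I0 = CLOSURE({[E' → . E]}), then GOTO on every symbol after a dot until no new states appear). It has 15 states:
  I0: { [D → . P x B], [D → . num], [E → . P num B], [E → . P x], [E' → . E], [P → . D D], [P → . P P x] }  — shift
  I1: { [D → . P x B], [D → . num], [P → . D D], [P → . P P x], [P → D . D] }  — shift
  I2: { [E' → E .] }  — accept
  I3: { [D → . P x B], [D → . num], [D → P . x B], [E → P . num B], [E → P . x], [P → . D D], [P → . P P x], [P → P . P x] }  — shift
  I4: { [D → num .] }  — reduce
  I5: { [D → . P x B], [D → . num], [D → P . x B], [P → . D D], [P → . P P x], [P → P . P x], [P → P P . x] }  — shift
  I6: { [B → . num], [D → num .], [E → P num . B] }  — shift, reduce
  I7: { [B → . num], [D → P x . B], [E → P x .] }  — shift, reduce
  I8: { [D → P x B .] }  — reduce
  I9: { [B → num .] }  — reduce
  I10: { [E → P num B .] }  — reduce
  I11: { [B → . num], [D → P x . B], [P → P P x .] }  — shift, reduce
  I12: { [D → . P x B], [D → . num], [P → . D D], [P → . P P x], [P → D . D], [P → D D .] }  — shift, reduce
  I13: { [D → . P x B], [D → . num], [D → P . x B], [P → . D D], [P → . P P x], [P → P . P x] }  — shift
  I14: { [B → . num], [D → P x . B] }  — shift

Conflict in state I6:
  Shift-reduce conflict between [D → num .] and [B → . num]
So the grammar is NOT LR(0).

Answer: No. Shift-reduce conflict between [D → num .] and [B → . num]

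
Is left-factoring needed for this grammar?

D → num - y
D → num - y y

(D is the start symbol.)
Yes, D has productions with common prefix 'num - y'

Left-factoring is needed when two productions for the same non-terminal
share a common prefix on the right-hand side.

Productions for D:
  D → num - y
  D → num - y y

Found common prefix 'num - y' in productions for D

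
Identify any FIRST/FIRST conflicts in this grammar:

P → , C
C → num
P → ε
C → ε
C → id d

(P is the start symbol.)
No FIRST/FIRST conflicts.

A FIRST/FIRST conflict occurs when two productions N → α and N → β for the same non-terminal have FIRST(α) ∩ FIRST(β) ≠ ∅ (with ε ∈ FIRST of a nullable right-hand side, so two nullable alternatives also conflict).

Productions for P:
  P → , C: FIRST = { ',' }
  P → ε: FIRST = { ε }
Productions for C:
  C → num: FIRST = { 'num' }
  C → ε: FIRST = { ε }
  C → id d: FIRST = { 'id' }

All alternatives of each non-terminal have pairwise disjoint FIRST sets.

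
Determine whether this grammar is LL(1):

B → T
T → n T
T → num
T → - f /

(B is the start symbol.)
Yes, the grammar is LL(1).

A grammar is LL(1) if for each non-terminal N with multiple productions, the predict sets of those productions are pairwise disjoint, where PREDICT(N → α) = (FIRST(α) \ {ε}) ∪ (FOLLOW(N) if α ⇒* ε).

For T:
  PREDICT(T → n T) = { 'n' }
  PREDICT(T → num) = { 'num' }
  PREDICT(T → '-' f '/') = { '-' }
B has a single production, so nothing to check there.

All predict sets are disjoint. The grammar IS LL(1).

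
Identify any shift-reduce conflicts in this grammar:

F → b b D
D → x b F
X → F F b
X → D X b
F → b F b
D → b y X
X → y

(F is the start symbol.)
A shift-reduce conflict occurs when an LR(0) state has both:
  - a complete (reduce) item [A → α .] (dot at the end), and
  - a shift item [B → β . c γ] (dot before a terminal).

Augment with F' → F and build the canonical LR(0) collection (I0 = CLOSURE({[F' → . F]}), then GOTO on every symbol after a dot until no new states appear). It has 21 states:
  I0: { [F → . b F b], [F → . b b D], [F' → . F] }  — shift
  I1: { [F' → F .] }  — accept
  I2: { [F → . b F b], [F → . b b D], [F → b . F b], [F → b . b D] }  — shift
  I3: { [F → b F . b] }  — shift
  I4: { [D → . b y X], [D → . x b F], [F → . b F b], [F → . b b D], [F → b . F b], [F → b . b D], [F → b b . D] }  — shift
  I5: { [F → b b D .] }  — reduce
  I6: { [D → . b y X], [D → . x b F], [D → b . y X], [F → . b F b], [F → . b b D], [F → b . F b], [F → b . b D], [F → b b . D] }  — shift
  I7: { [D → x . b F] }  — shift
  I8: { [D → x b . F], [F → . b F b], [F → . b b D] }  — shift
  I9: { [D → x b F .] }  — reduce
  I10: { [D → . b y X], [D → . x b F], [D → b y . X], [F → . b F b], [F → . b b D], [X → . D X b], [X → . F F b], [X → . y] }  — shift
  I11: { [D → . b y X], [D → . x b F], [F → . b F b], [F → . b b D], [X → . D X b], [X → . F F b], [X → . y], [X → D . X b] }  — shift
  I12: { [F → . b F b], [F → . b b D], [X → F . F b] }  — shift
  I13: { [D → b y X .] }  — reduce
  I14: { [D → b . y X], [F → . b F b], [F → . b b D], [F → b . F b], [F → b . b D] }  — shift
  I15: { [X → y .] }  — reduce
  I16: { [X → F F . b] }  — shift
  I17: { [X → F F b .] }  — reduce
  I18: { [X → D X . b] }  — shift
  I19: { [X → D X b .] }  — reduce
  I20: { [F → b F b .] }  — reduce

No state contains both a complete item and a shift item.

Answer: No shift-reduce conflicts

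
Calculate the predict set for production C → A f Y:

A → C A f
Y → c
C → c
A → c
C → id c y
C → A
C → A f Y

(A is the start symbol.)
{ 'c', 'id' }

PREDICT(C → A f Y) = (FIRST(RHS) \ {ε}) ∪ (FOLLOW(C) if ε ∈ FIRST(RHS), i.e. RHS ⇒* ε)
FIRST(A) = { 'c', 'id' }
FIRST(A f Y) = { 'c', 'id' }
ε ∉ FIRST(A f Y), so FOLLOW(C) is not added.
PREDICT(C → A f Y) = { 'c', 'id' }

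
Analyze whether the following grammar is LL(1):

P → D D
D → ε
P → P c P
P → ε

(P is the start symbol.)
No. Predict set conflict for P: { 'c' }

A grammar is LL(1) if for each non-terminal N with multiple productions, the predict sets of those productions are pairwise disjoint, where PREDICT(N → α) = (FIRST(α) \ {ε}) ∪ (FOLLOW(N) if α ⇒* ε).

Relevant sets:
  FIRST(D) = { ε }
  FIRST(P) = { 'c', ε }
  FOLLOW(P) = { $, 'c' }

For P:
  PREDICT(P → D D) = { $, 'c' }
  PREDICT(P → P c P) = { 'c' }
  PREDICT(P → ε) = { $, 'c' }
D has a single production, so nothing to check there.

Conflict found: Predict set conflict for P: { 'c' }
The grammar is NOT LL(1).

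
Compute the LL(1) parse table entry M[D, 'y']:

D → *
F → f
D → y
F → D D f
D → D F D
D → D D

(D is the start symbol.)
D → y, D → D F D, D → D D

To find M[D, 'y'], we find productions for D where 'y' is in the predict set (PREDICT(N → α) = (FIRST(α) \ {ε}) ∪ (FOLLOW(N) if α ⇒* ε)).

Relevant sets:
  FIRST(D) = { '*', 'y' }

D → *: PREDICT = { '*' }
D → y: PREDICT = { 'y' }
  'y' is in predict set, so this production goes in M[D, 'y']
D → D F D: PREDICT = { '*', 'y' }
  'y' is in predict set, so this production goes in M[D, 'y']
D → D D: PREDICT = { '*', 'y' }
  'y' is in predict set, so this production goes in M[D, 'y']

M[D, 'y'] = D → y, D → D F D, D → D D  (a multiply-defined cell — the grammar is not LL(1))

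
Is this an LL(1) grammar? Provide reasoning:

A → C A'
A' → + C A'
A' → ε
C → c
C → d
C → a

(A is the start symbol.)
A grammar is LL(1) if for each non-terminal N with multiple productions, the predict sets of those productions are pairwise disjoint, where PREDICT(N → α) = (FIRST(α) \ {ε}) ∪ (FOLLOW(N) if α ⇒* ε).

Relevant sets:
  FOLLOW(A') = { $ }

For A':
  PREDICT(A' → '+' C A') = { '+' }
  PREDICT(A' → ε) = { $ }
For C:
  PREDICT(C → c) = { 'c' }
  PREDICT(C → d) = { 'd' }
  PREDICT(C → a) = { 'a' }
A has a single production, so nothing to check there.

All predict sets are disjoint. The grammar IS LL(1).

Answer: Yes, the grammar is LL(1).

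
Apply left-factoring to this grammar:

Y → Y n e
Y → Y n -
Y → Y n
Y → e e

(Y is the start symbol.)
Left-factoring transforms A → αβ₁ | αβ₂ into A → αA' and A' → β₁ | β₂
(α is the longest common prefix among the alternatives). Repeat until
no nonterminal has two alternatives with a common prefix.

Round 1: Y has alternatives sharing prefix 'Y n'. Introduce Y': Y → Y n Y'
  Add: Y' → e
  Add: Y' → -
  Add: Y' → ε

No remaining common prefixes — done.

Resulting grammar:
Y → Y n Y'
Y' → e
Y' → -
Y' → ε
Y → e e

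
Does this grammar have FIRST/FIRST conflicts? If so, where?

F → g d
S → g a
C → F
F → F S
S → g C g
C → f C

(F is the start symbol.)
A FIRST/FIRST conflict occurs when two productions N → α and N → β for the same non-terminal have FIRST(α) ∩ FIRST(β) ≠ ∅ (with ε ∈ FIRST of a nullable right-hand side, so two nullable alternatives also conflict).

FIRST sets of the non-terminals at (or reachable through a nullable prefix from) the front of some alternative:
  FIRST(F) = { 'g' }

Productions for F:
  F → g d: FIRST = { 'g' }
  F → F S: FIRST = { 'g' }
Productions for S:
  S → g a: FIRST = { 'g' }
  S → g C g: FIRST = { 'g' }
Productions for C:
  C → F: FIRST = { 'g' }
  C → f C: FIRST = { 'f' }

Conflict for F: F → g d and F → F S
  Overlap: { 'g' }
Conflict for S: S → g a and S → g C g
  Overlap: { 'g' }

Answer: Yes. F → g d / F → F S on { 'g' }; S → g a / S → g C g on { 'g' }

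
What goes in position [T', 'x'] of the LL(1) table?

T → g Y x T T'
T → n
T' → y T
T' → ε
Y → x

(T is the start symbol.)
Empty (error entry)

To find M[T', 'x'], we find productions for T' where 'x' is in the predict set (PREDICT(N → α) = (FIRST(α) \ {ε}) ∪ (FOLLOW(N) if α ⇒* ε)).

Relevant sets:
  FOLLOW(T') = { $, 'y' }

T' → y T: PREDICT = { 'y' }
T' → ε: PREDICT = { $, 'y' }

M[T', 'x'] is empty (no production applies)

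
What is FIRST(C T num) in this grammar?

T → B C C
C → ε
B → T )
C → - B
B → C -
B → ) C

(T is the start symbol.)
FIRST sets of the non-terminals involved (from the grammar, by fixed-point iteration):
  FIRST(C) = { '-', ε }
  FIRST(T) = { ')', '-' }

To compute FIRST(C T num), process the symbols left to right:
Symbol C is a non-terminal. Add FIRST(C) \ {ε} = { '-' }
C is nullable (ε ∈ FIRST(C)), continue to the next symbol.
Symbol T is a non-terminal. Add FIRST(T) \ {ε} = { ')', '-' }
T is not nullable (ε ∉ FIRST(T)), so stop here.
FIRST(C T num) = { ')', '-' }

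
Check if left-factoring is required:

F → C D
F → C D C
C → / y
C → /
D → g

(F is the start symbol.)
Left-factoring is needed when two productions for the same non-terminal
share a common prefix on the right-hand side.

Productions for F:
  F → C D
  F → C D C
Productions for C:
  C → / y
  C → /

Found common prefix 'C D' in productions for F
Found common prefix '/' in productions for C

Answer: Yes, F has productions with common prefix 'C D'; C has productions with common prefix '/'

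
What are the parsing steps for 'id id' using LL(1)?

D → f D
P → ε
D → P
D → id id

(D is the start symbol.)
LL(1) parsing maintains a stack (initially the start symbol over $) and the input. At each step: if the stack top is a terminal, match it against the current input token; if it is a non-terminal N, replace it with the RHS of M[N, lookahead] (the unique production whose predict set contains the lookahead).

Stack is shown with the top on the left.

Stack    Input    Action
------------------------
D $      id id $  output D → id id
id id $  id id $  match 'id'
id $     id $     match 'id'
$        $        accept

The string is accepted.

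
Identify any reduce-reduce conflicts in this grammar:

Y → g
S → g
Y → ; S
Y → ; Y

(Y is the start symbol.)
Yes — I6: [S → g .] vs [Y → g .]

Augment with Y' → Y and build the canonical LR(0) collection (I0 = CLOSURE({[Y' → . Y]}), then GOTO on every symbol after a dot until no new states appear). It has 7 states:
  I0: { [Y → . ; S], [Y → . ; Y], [Y → . g], [Y' → . Y] }  — shift
  I1: { [S → . g], [Y → . ; S], [Y → . ; Y], [Y → . g], [Y → ; . S], [Y → ; . Y] }  — shift
  I2: { [Y' → Y .] }  — accept
  I3: { [Y → g .] }  — reduce
  I4: { [Y → ; S .] }  — reduce
  I5: { [Y → ; Y .] }  — reduce
  I6: { [S → g .], [Y → g .] }  — 2 reduces

I6 contains complete items [S → g .], [Y → g .] — reduce-reduce conflict.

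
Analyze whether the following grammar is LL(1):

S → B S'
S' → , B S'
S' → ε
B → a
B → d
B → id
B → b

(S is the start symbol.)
Yes, the grammar is LL(1).

Relevant sets:
  FOLLOW(S') = { $ }

For S':
  PREDICT(S' → ',' B S') = { ',' }
  PREDICT(S' → ε) = { $ }
For B:
  PREDICT(B → a) = { 'a' }
  PREDICT(B → d) = { 'd' }
  PREDICT(B → id) = { 'id' }
  PREDICT(B → b) = { 'b' }
S has a single production, so nothing to check there.

All predict sets are disjoint. The grammar IS LL(1).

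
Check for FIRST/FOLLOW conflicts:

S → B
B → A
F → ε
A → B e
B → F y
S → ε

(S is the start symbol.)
Nullable non-terminals: F, S.
FIRST sets used below: FIRST(B) = { 'y' }
F has a nullable alternative but only one production, so nothing to check.

S: nullable alternative(s) S → ε; FOLLOW(S) = { $ }
  S → B: FIRST \ {ε} = { 'y' } — disjoint from FOLLOW(S)
  S → ε: FIRST \ {ε} = { } — this is the only nullable alternative, skip

A, B have no nullable alternative, so no FIRST/FOLLOW check is needed there.

No FIRST/FOLLOW conflicts found.

Answer: No FIRST/FOLLOW conflicts.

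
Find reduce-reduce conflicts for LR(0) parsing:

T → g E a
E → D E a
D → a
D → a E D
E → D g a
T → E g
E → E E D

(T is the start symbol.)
A reduce-reduce conflict occurs when an LR(0) state has two complete items [A → α .] and [B → β .] — both call for a reduction, and with no lookahead the parser cannot choose between them.

Augment with T' → T and build the canonical LR(0) collection (I0 = CLOSURE({[T' → . T]}), then GOTO on every symbol after a dot until no new states appear). It has 17 states:
  I0: { [D → . a E D], [D → . a], [E → . D E a], [E → . D g a], [E → . E E D], [T → . E g], [T → . g E a], [T' → . T] }  — shift
  I1: { [D → . a E D], [D → . a], [E → . D E a], [E → . D g a], [E → . E E D], [E → D . E a], [E → D . g a] }  — shift
  I2: { [D → . a E D], [D → . a], [E → . D E a], [E → . D g a], [E → . E E D], [E → E . E D], [T → E . g] }  — shift
  I3: { [T' → T .] }  — accept
  I4: { [D → . a E D], [D → . a], [D → a . E D], [D → a .], [E → . D E a], [E → . D g a], [E → . E E D] }  — shift, reduce
  I5: { [D → . a E D], [D → . a], [E → . D E a], [E → . D g a], [E → . E E D], [T → g . E a] }  — shift
  I6: { [D → . a E D], [D → . a], [E → . D E a], [E → . D g a], [E → . E E D], [E → E . E D], [T → g E . a] }  — shift
  I7: { [D → . a E D], [D → . a], [E → . D E a], [E → . D g a], [E → . E E D], [E → E . E D], [E → E E . D] }  — shift
  I8: { [D → . a E D], [D → . a], [D → a . E D], [D → a .], [E → . D E a], [E → . D g a], [E → . E E D], [T → g E a .] }  — shift, 2 reduces
  I9: { [D → . a E D], [D → . a], [D → a E . D], [E → . D E a], [E → . D g a], [E → . E E D], [E → E . E D] }  — shift
  I10: { [D → . a E D], [D → . a], [D → a E D .], [E → . D E a], [E → . D g a], [E → . E E D], [E → D . E a], [E → D . g a] }  — shift, reduce
  I11: { [D → . a E D], [D → . a], [E → . D E a], [E → . D g a], [E → . E E D], [E → D E . a], [E → E . E D] }  — shift
  I12: { [E → D g . a] }  — shift
  I13: { [E → D g a .] }  — reduce
  I14: { [D → . a E D], [D → . a], [D → a . E D], [D → a .], [E → . D E a], [E → . D g a], [E → . E E D], [E → D E a .] }  — shift, 2 reduces
  I15: { [D → . a E D], [D → . a], [E → . D E a], [E → . D g a], [E → . E E D], [E → D . E a], [E → D . g a], [E → E E D .] }  — shift, reduce
  I16: { [T → E g .] }  — reduce

I8 contains complete items [D → a .], [T → g E a .] — reduce-reduce conflict.
I14 contains complete items [D → a .], [E → D E a .] — reduce-reduce conflict.

Answer: Yes — I8: [D → a .] vs [T → g E a .]; I14: [D → a .] vs [E → D E a .]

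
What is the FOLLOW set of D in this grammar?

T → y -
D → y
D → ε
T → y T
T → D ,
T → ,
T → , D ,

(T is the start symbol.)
To compute FOLLOW(D), find every occurrence of D on a right-hand side N → α D β: add FIRST(β) \ {ε}, and if β is empty or nullable also add FOLLOW(N). Iterate to a fixed point.

In T → D ,: D is followed by ',', add FIRST(',') \ {ε} = { ',' }
In T → , D ,: D is followed by ',', add FIRST(',') \ {ε} = { ',' }

Taking the union: FOLLOW(D) = { ',' }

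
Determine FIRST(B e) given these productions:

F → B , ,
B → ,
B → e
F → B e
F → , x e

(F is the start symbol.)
{ ',', 'e' }

FIRST sets of the non-terminals involved (from the grammar, by fixed-point iteration):
  FIRST(B) = { ',', 'e' }

To compute FIRST(B e), process the symbols left to right:
Symbol B is a non-terminal. Add FIRST(B) \ {ε} = { ',', 'e' }
B is not nullable (ε ∉ FIRST(B)), so stop here.
FIRST(B e) = { ',', 'e' }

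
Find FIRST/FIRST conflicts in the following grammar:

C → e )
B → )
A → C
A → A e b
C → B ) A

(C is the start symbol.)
Yes. A → C / A → A e b on { ')', 'e' }

A FIRST/FIRST conflict occurs when two productions N → α and N → β for the same non-terminal have FIRST(α) ∩ FIRST(β) ≠ ∅ (with ε ∈ FIRST of a nullable right-hand side, so two nullable alternatives also conflict).

FIRST sets of the non-terminals at (or reachable through a nullable prefix from) the front of some alternative:
  FIRST(B) = { ')' }
  FIRST(C) = { ')', 'e' }
  FIRST(A) = { ')', 'e' }

Productions for C:
  C → e ): FIRST = { 'e' }
  C → B ) A: FIRST = { ')' }
Productions for A:
  A → C: FIRST = { ')', 'e' }
  A → A e b: FIRST = { ')', 'e' }
B has only one production, so no FIRST/FIRST conflict is possible there.

Conflict for A: A → C and A → A e b
  Overlap: { ')', 'e' }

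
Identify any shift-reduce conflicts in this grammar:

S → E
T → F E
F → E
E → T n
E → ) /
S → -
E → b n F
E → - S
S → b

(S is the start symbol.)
A shift-reduce conflict occurs when an LR(0) state has both:
  - a complete (reduce) item [A → α .] (dot at the end), and
  - a shift item [B → β . c γ] (dot before a terminal).

Augment with S' → S and build the canonical LR(0) collection (I0 = CLOSURE({[S' → . S]}), then GOTO on every symbol after a dot until no new states appear). It has 17 states:
  I0: { [E → . ) /], [E → . - S], [E → . T n], [E → . b n F], [F → . E], [S → . -], [S → . E], [S → . b], [S' → . S], [T → . F E] }  — shift
  I1: { [E → ) . /] }  — shift
  I2: { [E → - . S], [E → . ) /], [E → . - S], [E → . T n], [E → . b n F], [F → . E], [S → - .], [S → . -], [S → . E], [S → . b], [T → . F E] }  — shift, reduce
  I3: { [F → E .], [S → E .] }  — 2 reduces
  I4: { [E → . ) /], [E → . - S], [E → . T n], [E → . b n F], [F → . E], [T → . F E], [T → F . E] }  — shift
  I5: { [S' → S .] }  — accept
  I6: { [E → T . n] }  — shift
  I7: { [E → b . n F], [S → b .] }  — shift, reduce
  I8: { [E → . ) /], [E → . - S], [E → . T n], [E → . b n F], [E → b n . F], [F → . E], [T → . F E] }  — shift
  I9: { [E → - . S], [E → . ) /], [E → . - S], [E → . T n], [E → . b n F], [F → . E], [S → . -], [S → . E], [S → . b], [T → . F E] }  — shift
  I10: { [F → E .] }  — reduce
  I11: { [E → . ) /], [E → . - S], [E → . T n], [E → . b n F], [E → b n F .], [F → . E], [T → . F E], [T → F . E] }  — shift, reduce
  I12: { [E → b . n F] }  — shift
  I13: { [F → E .], [T → F E .] }  — 2 reduces
  I14: { [E → - S .] }  — reduce
  I15: { [E → T n .] }  — reduce
  I16: { [E → ) / .] }  — reduce

I2 contains reduce item [S → - .] and shift items [E → . ) /], [E → . - S], [E → . b n F], [S → . -], [S → . b] — shift-reduce conflict.
I7 contains reduce item [S → b .] and shift item [E → b . n F] — shift-reduce conflict.
I11 contains reduce item [E → b n F .] and shift items [E → . ) /], [E → . - S], [E → . b n F] — shift-reduce conflict.

Answer: Yes — I2: [S → - .] vs [E → . ) /]; I7: [S → b .] vs [E → b . n F]; I11: [E → b n F .] vs [E → . ) /]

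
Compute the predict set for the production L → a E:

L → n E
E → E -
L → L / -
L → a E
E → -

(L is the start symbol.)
{ 'a' }

PREDICT(L → a E) = (FIRST(RHS) \ {ε}) ∪ (FOLLOW(L) if ε ∈ FIRST(RHS), i.e. RHS ⇒* ε)
FIRST(a E) = { 'a' }
ε ∉ FIRST(a E), so FOLLOW(L) is not added.
PREDICT(L → a E) = { 'a' }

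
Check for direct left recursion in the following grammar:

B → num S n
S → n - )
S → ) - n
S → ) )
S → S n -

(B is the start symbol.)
Direct left recursion occurs when N → N α for some non-terminal N (the right-hand side begins with the left-hand side itself).

B → num S n: starts with num
S → n - ): starts with n
S → ) - n: starts with ')'
S → ) ): starts with ')'
S → S n -: LEFT RECURSIVE (starts with S)

The grammar has direct left recursion on: S.

Answer: Yes, S is left-recursive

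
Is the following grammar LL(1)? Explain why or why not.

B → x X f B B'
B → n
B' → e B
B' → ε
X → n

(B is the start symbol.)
A grammar is LL(1) if for each non-terminal N with multiple productions, the predict sets of those productions are pairwise disjoint, where PREDICT(N → α) = (FIRST(α) \ {ε}) ∪ (FOLLOW(N) if α ⇒* ε).

Relevant sets:
  FOLLOW(B') = { $, 'e' }

For B:
  PREDICT(B → x X f B B') = { 'x' }
  PREDICT(B → n) = { 'n' }
For B':
  PREDICT(B' → e B) = { 'e' }
  PREDICT(B' → ε) = { $, 'e' }
X has a single production, so nothing to check there.

Conflict found: Predict set conflict for B': { 'e' }
The grammar is NOT LL(1).

Answer: No. Predict set conflict for B': { 'e' }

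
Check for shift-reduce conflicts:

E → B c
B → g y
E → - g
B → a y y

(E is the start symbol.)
No shift-reduce conflicts

A shift-reduce conflict occurs when an LR(0) state has both:
  - a complete (reduce) item [A → α .] (dot at the end), and
  - a shift item [B → β . c γ] (dot before a terminal).

Augment with E' → E and build the canonical LR(0) collection (I0 = CLOSURE({[E' → . E]}), then GOTO on every symbol after a dot until no new states appear). It has 11 states:
  I0: { [B → . a y y], [B → . g y], [E → . - g], [E → . B c], [E' → . E] }  — shift
  I1: { [E → - . g] }  — shift
  I2: { [E → B . c] }  — shift
  I3: { [E' → E .] }  — accept
  I4: { [B → a . y y] }  — shift
  I5: { [B → g . y] }  — shift
  I6: { [B → g y .] }  — reduce
  I7: { [B → a y . y] }  — shift
  I8: { [B → a y y .] }  — reduce
  I9: { [E → B c .] }  — reduce
  I10: { [E → - g .] }  — reduce

No state contains both a complete item and a shift item.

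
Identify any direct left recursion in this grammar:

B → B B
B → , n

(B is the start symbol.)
Yes, B is left-recursive

B → B B: LEFT RECURSIVE (starts with B)
B → , n: starts with ','

The grammar has direct left recursion on: B.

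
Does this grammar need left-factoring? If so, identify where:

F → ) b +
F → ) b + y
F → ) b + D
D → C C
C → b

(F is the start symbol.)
Left-factoring is needed when two productions for the same non-terminal
share a common prefix on the right-hand side.

Productions for F:
  F → ) b +
  F → ) b + y
  F → ) b + D

Found common prefix ') b +' in productions for F

Answer: Yes, F has productions with common prefix ') b +'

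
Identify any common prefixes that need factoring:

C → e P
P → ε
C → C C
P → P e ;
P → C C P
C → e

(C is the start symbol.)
Yes, C has productions with common prefix 'e'

Left-factoring is needed when two productions for the same non-terminal
share a common prefix on the right-hand side.

Productions for C:
  C → e P
  C → C C
  C → e
Productions for P:
  P → ε
  P → P e ;
  P → C C P

Found common prefix 'e' in productions for C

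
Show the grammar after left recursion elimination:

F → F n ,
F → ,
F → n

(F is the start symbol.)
F → , F'
F → n F'
F' → n , F'
F' → ε

F is directly left-recursive. The standard transformation for
  A → A α₁ | ... | A α_m | β₁ | ... | β_n
is
  A  → β₁ A' | ... | β_n A'
  A' → α₁ A' | ... | α_m A' | ε

F → , becomes F → , F'
F → n becomes F → n F'
F → F n , becomes F' → n , F'
Add F' → ε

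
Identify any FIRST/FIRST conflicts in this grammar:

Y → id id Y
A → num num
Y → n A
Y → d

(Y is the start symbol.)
No FIRST/FIRST conflicts.

A FIRST/FIRST conflict occurs when two productions N → α and N → β for the same non-terminal have FIRST(α) ∩ FIRST(β) ≠ ∅ (with ε ∈ FIRST of a nullable right-hand side, so two nullable alternatives also conflict).

Productions for Y:
  Y → id id Y: FIRST = { 'id' }
  Y → n A: FIRST = { 'n' }
  Y → d: FIRST = { 'd' }
A has only one production, so no FIRST/FIRST conflict is possible there.

All alternatives of each non-terminal have pairwise disjoint FIRST sets.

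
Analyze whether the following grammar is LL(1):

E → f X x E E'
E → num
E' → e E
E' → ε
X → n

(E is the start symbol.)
Relevant sets:
  FOLLOW(E') = { $, 'e' }

For E:
  PREDICT(E → f X x E E') = { 'f' }
  PREDICT(E → num) = { 'num' }
For E':
  PREDICT(E' → e E) = { 'e' }
  PREDICT(E' → ε) = { $, 'e' }
X has a single production, so nothing to check there.

Conflict found: Predict set conflict for E': { 'e' }
The grammar is NOT LL(1).

Answer: No. Predict set conflict for E': { 'e' }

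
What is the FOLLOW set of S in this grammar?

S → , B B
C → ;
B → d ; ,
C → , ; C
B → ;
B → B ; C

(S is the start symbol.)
To compute FOLLOW(S), find every occurrence of S on a right-hand side N → α S β: add FIRST(β) \ {ε}, and if β is empty or nullable also add FOLLOW(N). Iterate to a fixed point.

S is the start symbol, so $ ∈ FOLLOW(S).
S does not occur on any right-hand side.

Taking the union: FOLLOW(S) = { $ }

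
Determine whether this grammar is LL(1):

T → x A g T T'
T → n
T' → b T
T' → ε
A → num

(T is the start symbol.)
No. Predict set conflict for T': { 'b' }

Relevant sets:
  FOLLOW(T') = { $, 'b' }

For T:
  PREDICT(T → x A g T T') = { 'x' }
  PREDICT(T → n) = { 'n' }
For T':
  PREDICT(T' → b T) = { 'b' }
  PREDICT(T' → ε) = { $, 'b' }
A has a single production, so nothing to check there.

Conflict found: Predict set conflict for T': { 'b' }
The grammar is NOT LL(1).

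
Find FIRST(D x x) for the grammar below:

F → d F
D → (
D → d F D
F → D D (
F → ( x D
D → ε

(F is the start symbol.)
{ '(', 'd', 'x' }

FIRST sets of the non-terminals involved (from the grammar, by fixed-point iteration):
  FIRST(D) = { '(', 'd', ε }

To compute FIRST(D x x), process the symbols left to right:
Symbol D is a non-terminal. Add FIRST(D) \ {ε} = { '(', 'd' }
D is nullable (ε ∈ FIRST(D)), continue to the next symbol.
Symbol x is a terminal. Add 'x' and stop.
FIRST(D x x) = { '(', 'd', 'x' }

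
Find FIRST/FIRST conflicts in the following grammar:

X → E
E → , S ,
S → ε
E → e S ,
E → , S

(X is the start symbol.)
A FIRST/FIRST conflict occurs when two productions N → α and N → β for the same non-terminal have FIRST(α) ∩ FIRST(β) ≠ ∅ (with ε ∈ FIRST of a nullable right-hand side, so two nullable alternatives also conflict).

Productions for E:
  E → , S ,: FIRST = { ',' }
  E → e S ,: FIRST = { 'e' }
  E → , S: FIRST = { ',' }
X, S have only one production, so no FIRST/FIRST conflict is possible there.

Conflict for E: E → , S , and E → , S
  Overlap: { ',' }

Answer: Yes. E → ',' S ',' / E → ',' S on { ',' }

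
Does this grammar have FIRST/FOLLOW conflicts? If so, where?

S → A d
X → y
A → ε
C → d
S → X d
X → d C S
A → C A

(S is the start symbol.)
A FIRST/FOLLOW conflict occurs when a non-terminal N has a nullable alternative N → β (β ⇒* ε) and another alternative N → α with FIRST(α) ∩ FOLLOW(N) ≠ ∅: on such a lookahead the parser cannot decide between expanding α and letting N vanish via β.

Nullable non-terminals: A.
FIRST sets used below: FIRST(C) = { 'd' }

A: nullable alternative(s) A → ε; FOLLOW(A) = { 'd' }
  A → ε: FIRST \ {ε} = { } — this is the only nullable alternative, skip
  A → C A: FIRST \ {ε} = { 'd' } — overlaps FOLLOW(A) on { 'd' }: CONFLICT

C, S, X have no nullable alternative, so no FIRST/FOLLOW check is needed there.

So the grammar has 1 FIRST/FOLLOW conflict (marked CONFLICT above).

Answer: Yes. A → C A with FOLLOW(A) on { 'd' }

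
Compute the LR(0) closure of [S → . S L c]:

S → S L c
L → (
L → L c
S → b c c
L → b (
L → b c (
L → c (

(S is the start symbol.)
{ [S → . S L c], [S → . b c c] }

To compute CLOSURE, for each item [A → α.Bβ] where B is a non-terminal, add [B → .γ] for all productions B → γ; repeat for the newly added items until nothing changes.

Start with: [S → . S L c]
  [S → . S L c] has the dot before S: add [S → . b c c]
No further items can be added.

CLOSURE = { [S → . S L c], [S → . b c c] }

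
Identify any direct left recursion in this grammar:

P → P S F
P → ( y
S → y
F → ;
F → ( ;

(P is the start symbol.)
Yes, P is left-recursive

Direct left recursion occurs when N → N α for some non-terminal N (the right-hand side begins with the left-hand side itself).

P → P S F: LEFT RECURSIVE (starts with P)
P → ( y: starts with '('
S → y: starts with y
F → ;: starts with ';'
F → ( ;: starts with '('

The grammar has direct left recursion on: P.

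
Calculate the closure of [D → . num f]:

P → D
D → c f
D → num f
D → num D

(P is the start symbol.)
{ [D → . num f] }

To compute CLOSURE, for each item [A → α.Bβ] where B is a non-terminal, add [B → .γ] for all productions B → γ; repeat for the newly added items until nothing changes.

Start with: [D → . num f]
The dot precedes the terminal num, so nothing is added.

CLOSURE = { [D → . num f] }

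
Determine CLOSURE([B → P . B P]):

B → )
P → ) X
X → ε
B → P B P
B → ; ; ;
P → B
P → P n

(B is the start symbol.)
To compute CLOSURE, for each item [A → α.Bβ] where B is a non-terminal, add [B → .γ] for all productions B → γ; repeat for the newly added items until nothing changes.

Start with: [B → P . B P]
  [B → P . B P] has the dot before B: add [B → . )], [B → . P B P], [B → . ; ; ;]
  [B → . P B P] has the dot before P: add [P → . ) X], [P → . B], [P → . P n]
No further items can be added.

CLOSURE = { [B → . )], [B → . ; ; ;], [B → . P B P], [B → P . B P], [P → . ) X], [P → . B], [P → . P n] }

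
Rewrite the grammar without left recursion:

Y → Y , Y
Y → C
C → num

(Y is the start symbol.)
Y is directly left-recursive. The standard transformation for
  A → A α₁ | ... | A α_m | β₁ | ... | β_n
is
  A  → β₁ A' | ... | β_n A'
  A' → α₁ A' | ... | α_m A' | ε

Y → C becomes Y → C Y'
Y → Y , Y becomes Y' → , Y Y'
Add Y' → ε

Productions for other non-terminals are unchanged:
  C → num

Resulting grammar:
Y → C Y'
Y' → , Y Y'
Y' → ε
C → num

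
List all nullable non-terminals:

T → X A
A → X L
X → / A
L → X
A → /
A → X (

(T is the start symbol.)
None

A non-terminal is nullable if it can derive ε (the empty string): either it has an ε-production, or it has a production whose right-hand side consists entirely of nullable non-terminals.

There are no ε-productions, so no non-terminal can derive ε.
No non-terminals are nullable.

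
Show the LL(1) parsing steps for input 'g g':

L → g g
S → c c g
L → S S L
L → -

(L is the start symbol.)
Stack is shown with the top on the left.

Stack  Input  Action
--------------------
L $    g g $  output L → g g
g g $  g g $  match 'g'
g $    g $    match 'g'
$      $      accept

The string is accepted.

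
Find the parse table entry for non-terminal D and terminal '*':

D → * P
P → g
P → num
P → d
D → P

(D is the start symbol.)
To find M[D, '*'], we find productions for D where '*' is in the predict set (PREDICT(N → α) = (FIRST(α) \ {ε}) ∪ (FOLLOW(N) if α ⇒* ε)).

Relevant sets:
  FIRST(P) = { 'd', 'g', 'num' }

D → * P: PREDICT = { '*' }
  '*' is in predict set, so this production goes in M[D, '*']
D → P: PREDICT = { 'd', 'g', 'num' }

M[D, '*'] = D → * P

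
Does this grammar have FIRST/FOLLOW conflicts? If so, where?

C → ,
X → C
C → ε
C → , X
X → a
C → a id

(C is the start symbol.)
No FIRST/FOLLOW conflicts.

A FIRST/FOLLOW conflict occurs when a non-terminal N has a nullable alternative N → β (β ⇒* ε) and another alternative N → α with FIRST(α) ∩ FOLLOW(N) ≠ ∅: on such a lookahead the parser cannot decide between expanding α and letting N vanish via β.

Nullable non-terminals: C, X.
FIRST sets used below: FIRST(C) = { ',', 'a', ε }

C: nullable alternative(s) C → ε; FOLLOW(C) = { $ }
  C → ,: FIRST \ {ε} = { ',' } — disjoint from FOLLOW(C)
  C → ε: FIRST \ {ε} = { } — this is the only nullable alternative, skip
  C → , X: FIRST \ {ε} = { ',' } — disjoint from FOLLOW(C)
  C → a id: FIRST \ {ε} = { 'a' } — disjoint from FOLLOW(C)

X: nullable alternative(s) X → C; FOLLOW(X) = { $ }
  X → C: FIRST \ {ε} = { ',', 'a' } — this is the only nullable alternative, skip
  X → a: FIRST \ {ε} = { 'a' } — disjoint from FOLLOW(X)

No FIRST/FOLLOW conflicts found.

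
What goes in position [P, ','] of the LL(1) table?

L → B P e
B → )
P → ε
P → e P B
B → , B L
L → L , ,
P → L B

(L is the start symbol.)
P → ε, P → L B

To find M[P, ','], we find productions for P where ',' is in the predict set (PREDICT(N → α) = (FIRST(α) \ {ε}) ∪ (FOLLOW(N) if α ⇒* ε)).

Relevant sets:
  FIRST(L) = { ')', ',' }
  FOLLOW(P) = { ')', ',', 'e' }

P → ε: PREDICT = { ')', ',', 'e' }
  ',' is in predict set, so this production goes in M[P, ',']
P → e P B: PREDICT = { 'e' }
P → L B: PREDICT = { ')', ',' }
  ',' is in predict set, so this production goes in M[P, ',']

M[P, ','] = P → ε, P → L B  (a multiply-defined cell — the grammar is not LL(1))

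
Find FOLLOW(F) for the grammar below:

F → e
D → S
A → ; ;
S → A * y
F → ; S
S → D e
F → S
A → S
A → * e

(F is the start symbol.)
To compute FOLLOW(F), find every occurrence of F on a right-hand side N → α F β: add FIRST(β) \ {ε}, and if β is empty or nullable also add FOLLOW(N). Iterate to a fixed point.

F is the start symbol, so $ ∈ FOLLOW(F).
F does not occur on any right-hand side.

Taking the union: FOLLOW(F) = { $ }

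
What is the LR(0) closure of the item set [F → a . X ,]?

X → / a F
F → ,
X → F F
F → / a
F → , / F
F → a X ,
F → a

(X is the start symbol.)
{ [F → . , / F], [F → . ,], [F → . / a], [F → . a X ,], [F → . a], [F → a . X ,], [X → . / a F], [X → . F F] }

To compute CLOSURE, for each item [A → α.Bβ] where B is a non-terminal, add [B → .γ] for all productions B → γ; repeat for the newly added items until nothing changes.

Start with: [F → a . X ,]
  [F → a . X ,] has the dot before X: add [X → . / a F], [X → . F F]
  [X → . F F] has the dot before F: add [F → . ,], [F → . / a], [F → . , / F], [F → . a X ,], [F → . a]
No further items can be added.

CLOSURE = { [F → . , / F], [F → . ,], [F → . / a], [F → . a X ,], [F → . a], [F → a . X ,], [X → . / a F], [X → . F F] }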